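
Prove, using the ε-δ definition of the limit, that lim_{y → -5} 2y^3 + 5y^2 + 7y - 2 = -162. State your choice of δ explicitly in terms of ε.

Suppose ε > 0. We want δ > 0 such that 0 < |y + 5| < δ implies |(2y^3 + 5y^2 + 7y - 2) + 162| < ε.
(2y^3 + 5y^2 + 7y - 2) + 162 = 2y^3 + 5y^2 + 7y + 160 = (y + 5)(2y^2 - 5y + 32).
So |(2y^3 + 5y^2 + 7y - 2) + 162| = |y + 5|·|2y^2 - 5y + 32|.
Require δ ≤ 1. Then |y + 5| < 1 gives |y| < 6, and by the triangle inequality |2y^2 - 5y + 32| ≤ 2·6^2 + 5·6 + 32 = 134.
Hence |(2y^3 + 5y^2 + 7y - 2) + 162| ≤ 134|y + 5| < ε provided |y + 5| < ε/134.
Choosing δ = min(1, ε/134) ensures both conditions, hence |(2y^3 + 5y^2 + 7y - 2) + 162| < ε.

δ = min(1, ε/134)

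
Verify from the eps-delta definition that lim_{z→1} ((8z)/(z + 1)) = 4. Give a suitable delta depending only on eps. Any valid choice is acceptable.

delta = min(1, (1/4)eps)

Let eps > 0 be given. We want delta > 0 with 0 < |z − 1| < delta ⇒ |(8z)/(z + 1) − 4| < eps.
Combining over a common denominator, (8z)/(z + 1) − 4 = [(8z)·2 − 8·(z + 1)] / [2·(z + 1)] = 8(z − 1) / (2(z + 1)).
So |(8z)/(z + 1) − 4| = 8|z − 1| / (2·|z + 1|).
Restrict delta ≤ 1. Then |z − 1| < 1 gives |z + 1| = |(z − 1) + 2| ≥ 2 − 1 = 1.
Hence |(8z)/(z + 1) − 4| < 8|z − 1|/(2·1) = 4|z − 1|, which is < eps once |z − 1| < (1/4)eps.
Take delta = min(1, (1/4)eps). Then 0 < |z − 1| < delta forces both bounds, so |(8z)/(z + 1) − 4| < eps.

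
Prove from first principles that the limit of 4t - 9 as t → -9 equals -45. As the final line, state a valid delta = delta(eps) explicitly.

Let eps > 0 be given. We need delta > 0 so that 0 < |t + 9| < delta implies |(4t - 9) + 45| < eps.
|(4t - 9) + 45| = |4t + 36| = 4|t + 9|.
So 4|t + 9| < eps exactly when |t + 9| < eps/4.
Choosing delta = eps/4 gives |(4t - 9) + 45| = 4|t + 9| < eps whenever |t + 9| < delta.

delta = eps/4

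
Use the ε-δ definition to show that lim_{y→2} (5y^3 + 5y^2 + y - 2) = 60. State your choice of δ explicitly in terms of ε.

Let ε > 0. We want δ > 0 such that 0 < |y − 2| < δ implies |(5y^3 + 5y^2 + y - 2) − 60| < ε.
(5y^3 + 5y^2 + y - 2) − 60 = 5y^3 + 5y^2 + y - 62 = (y − 2)(5y^2 + 15y + 31).
So |(5y^3 + 5y^2 + y - 2) − 60| = |y − 2|·|5y^2 + 15y + 31|.
Assume first that |y − 2| < 1, so |y| < 3. Then |5y^2 + 15y + 31| ≤ 5·3^2 + 15·3 + 31 = 121.
Hence |(5y^3 + 5y^2 + y - 2) − 60| ≤ 121|y − 2| < ε provided |y − 2| < ε/121.
Choosing δ = min(1, ε/121) ensures both conditions, hence |(5y^3 + 5y^2 + y - 2) − 60| < ε.

δ = min(1, ε/121)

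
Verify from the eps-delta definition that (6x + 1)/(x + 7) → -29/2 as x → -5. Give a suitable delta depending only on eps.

Fix eps > 0. We want delta > 0 with 0 < |x + 5| < delta ⇒ |(6x + 1)/(x + 7) + 29/2| < eps.
Combining over a common denominator, (6x + 1)/(x + 7) + 29/2 = [(6x + 1)·2 − (-29)·(x + 7)] / [2·(x + 7)] = 41(x + 5) / (2(x + 7)).
So |(6x + 1)/(x + 7) + 29/2| = 41|x + 5| / (2·|x + 7|).
Require delta ≤ 1, so |x + 7| ≥ |2| − |x + 5| > 2 − 1 = 1.
Hence |(6x + 1)/(x + 7) + 29/2| < 41|x + 5|/(2·1) = (41/2)|x + 5|, which is < eps once |x + 5| < (2/41)eps.
Take delta = min(1, (2/41)eps). Then 0 < |x + 5| < delta forces both bounds, so |(6x + 1)/(x + 7) + 29/2| < eps.

delta = min(1, (2/41)eps)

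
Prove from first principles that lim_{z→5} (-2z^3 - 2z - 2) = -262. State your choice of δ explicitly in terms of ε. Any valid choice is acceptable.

δ = min(2, ε/220)

Suppose ε > 0. We want δ > 0 such that 0 < |z − 5| < δ implies |(-2z^3 - 2z - 2) + 262| < ε.
(-2z^3 - 2z - 2) + 262 = -2z^3 - 2z + 260 = (z − 5)(-2z^2 - 10z - 52).
So |(-2z^3 - 2z - 2) + 262| = |z − 5|·|-2z^2 - 10z - 52|.
Require δ ≤ 2. Then |z − 5| < 2 gives |z| < 7, and by the triangle inequality |-2z^2 - 10z - 52| ≤ 2·7^2 + 10·7 + 52 = 220.
Hence |(-2z^3 - 2z - 2) + 262| ≤ 220|z − 5| < ε provided |z − 5| < ε/220.
Choosing δ = min(2, ε/220) ensures both conditions, hence |(-2z^3 - 2z - 2) + 262| < ε.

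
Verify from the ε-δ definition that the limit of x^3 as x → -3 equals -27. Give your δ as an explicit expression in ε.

Fix ε > 0. We seek δ > 0 with 0 < |x + 3| < δ ⇒ |x^3 + 27| < ε.
Factor: x^3 + 27 = (x + 3)(x^2 - 3x + 9), so |x^3 + 27| = |x + 3|·|x^2 - 3x + 9|.
Impose δ ≤ 1 so that |x| < 4; then |x^2 - 3x + 9| ≤ 37.
Hence |x^3 + 27| ≤ 37|x + 3|, which is < ε once |x + 3| < ε/37.
Take δ = min(1, ε/37). If 0 < |x + 3| < δ then both bounds hold and |x^3 + 27| ≤ 37|x + 3| < 37·(ε/37) = ε.

δ = min(1, ε/37)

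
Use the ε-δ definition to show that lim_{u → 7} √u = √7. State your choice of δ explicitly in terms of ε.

Let ε > 0 be given. We want δ > 0 such that 0 < |u − 7| < δ implies |√u − √7| < ε.
Rationalise: √u − √7 = (u − 7)/(√u + √7), so |√u − √7| = |u − 7|/(√u + √7).
Restrict δ ≤ 7 so that |u − 7| < 7 forces u > 0, and then √u + √7 > √7.
Hence |√u − √7| < |u − 7|/√7, which is < ε once |u − 7| < √7·ε.
Take δ = min(7, √7·ε). If 0 < |u − 7| < δ then u > 0 and |√u − √7| < |u − 7|/√7 < ε.

δ = min(7, √7·ε)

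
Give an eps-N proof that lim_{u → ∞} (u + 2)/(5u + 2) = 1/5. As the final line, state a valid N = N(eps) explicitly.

N = (8/25)/eps

Fix eps > 0. We seek N > 0 such that u > N implies |(u + 2)/(5u + 2) − (1/5)| < eps.
(u + 2)/(5u + 2) − (1/5) = (5(u + 2) − (5u + 2)) / (5(5u + 2)) = 8/(5(5u + 2)).
For u > 0 we have 5u + 2 > 5u, so |(u + 2)/(5u + 2) − (1/5)| = 8/(5(5u + 2)) < 8/(5·5u) = (8/25)/u.
Thus |(u + 2)/(5u + 2) − (1/5)| < eps whenever u > (8/25)/eps.
Take N = (8/25)/eps. If u > N then |(u + 2)/(5u + 2) − (1/5)| < (8/25)/u < eps.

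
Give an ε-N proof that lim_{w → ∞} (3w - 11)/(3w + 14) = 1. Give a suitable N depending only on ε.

N = (25/3)/ε

Fix ε > 0. We seek N > 0 such that w > N implies |(3w - 11)/(3w + 14) − 1| < ε.
(3w - 11)/(3w + 14) − 1 = (3(3w - 11) − 3(3w + 14)) / (3(3w + 14)) = -75/(3(3w + 14)).
For w > 0 we have 3w + 14 > 3w, so |(3w - 11)/(3w + 14) − 1| = 75/(3(3w + 14)) < 75/(3·3w) = (25/3)/w.
Thus |(3w - 11)/(3w + 14) − 1| < ε whenever w > (25/3)/ε.
Take N = (25/3)/ε. If w > N then |(3w - 11)/(3w + 14) − 1| < (25/3)/w < ε.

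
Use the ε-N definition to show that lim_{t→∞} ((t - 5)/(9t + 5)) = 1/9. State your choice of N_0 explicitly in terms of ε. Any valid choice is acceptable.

Fix ε > 0. We seek N_0 > 0 such that t > N_0 implies |(t - 5)/(9t + 5) − (1/9)| < ε.
(t - 5)/(9t + 5) − (1/9) = (9(t - 5) − (9t + 5)) / (9(9t + 5)) = -50/(9(9t + 5)).
For t > 0 we have 9t + 5 > 9t, so |(t - 5)/(9t + 5) − (1/9)| = 50/(9(9t + 5)) < 50/(9·9t) = (50/81)/t.
Thus |(t - 5)/(9t + 5) − (1/9)| < ε whenever t > (50/81)/ε.
Take N_0 = (50/81)/ε. If t > N_0 then |(t - 5)/(9t + 5) − (1/9)| < (50/81)/t < ε.

N_0 = (50/81)/ε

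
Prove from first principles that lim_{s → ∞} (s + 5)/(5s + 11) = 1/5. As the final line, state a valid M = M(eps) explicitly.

M = (14/25)/eps

Let eps > 0 be given. We seek M > 0 such that s > M implies |(s + 5)/(5s + 11) − (1/5)| < eps.
(s + 5)/(5s + 11) − (1/5) = (5(s + 5) − (5s + 11)) / (5(5s + 11)) = 14/(5(5s + 11)).
For s > 0 we have 5s + 11 > 5s, so |(s + 5)/(5s + 11) − (1/5)| = 14/(5(5s + 11)) < 14/(5·5s) = (14/25)/s.
Thus |(s + 5)/(5s + 11) − (1/5)| < eps whenever s > (14/25)/eps.
Take M = (14/25)/eps. If s > M then |(s + 5)/(5s + 11) − (1/5)| < (14/25)/s < eps.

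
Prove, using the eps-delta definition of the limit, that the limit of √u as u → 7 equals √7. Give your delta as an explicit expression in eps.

Fix eps > 0. We want delta > 0 such that 0 < |u − 7| < delta implies |√u − √7| < eps.
Rationalise: √u − √7 = (u − 7)/(√u + √7), so |√u − √7| = |u − 7|/(√u + √7).
Restrict delta ≤ 7 so that |u − 7| < 7 forces u > 0, and then √u + √7 > √7.
Hence |√u − √7| < |u − 7|/√7, which is < eps once |u − 7| < √7·eps.
Take delta = min(7, √7·eps). If 0 < |u − 7| < delta then u > 0 and |√u − √7| < |u − 7|/√7 < eps.

delta = min(7, √7·eps)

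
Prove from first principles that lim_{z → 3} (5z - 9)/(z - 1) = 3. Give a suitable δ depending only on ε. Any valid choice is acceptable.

δ = min(1, (1/2)ε)

Fix ε > 0. We want δ > 0 with 0 < |z − 3| < δ ⇒ |(5z - 9)/(z - 1) − 3| < ε.
Combining over a common denominator, (5z - 9)/(z - 1) − 3 = [(5z - 9)·2 − 6·(z - 1)] / [2·(z - 1)] = 4(z − 3) / (2(z - 1)).
So |(5z - 9)/(z - 1) − 3| = 4|z − 3| / (2·|z − 1|).
Restrict δ ≤ 1. Then |z − 3| < 1 gives |z − 1| = |(z − 3) + 2| ≥ 2 − 1 = 1.
Hence |(5z - 9)/(z - 1) − 3| < 4|z − 3|/(2·1) = 2|z − 3|, which is < ε once |z − 3| < (1/2)ε.
Take δ = min(1, (1/2)ε). Then 0 < |z − 3| < δ forces both bounds, so |(5z - 9)/(z - 1) − 3| < ε.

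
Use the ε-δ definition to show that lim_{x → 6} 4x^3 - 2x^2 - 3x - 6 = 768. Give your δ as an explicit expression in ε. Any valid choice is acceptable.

Let ε > 0 be given. We want δ > 0 such that 0 < |x − 6| < δ implies |(4x^3 - 2x^2 - 3x - 6) − 768| < ε.
(4x^3 - 2x^2 - 3x - 6) − 768 = 4x^3 - 2x^2 - 3x - 774 = (x − 6)(4x^2 + 22x + 129).
So |(4x^3 - 2x^2 - 3x - 6) − 768| = |x − 6|·|4x^2 + 22x + 129|.
Assume first that |x − 6| < 2, so |x| < 8. Then |4x^2 + 22x + 129| ≤ 4·8^2 + 22·8 + 129 = 561.
Hence |(4x^3 - 2x^2 - 3x - 6) − 768| ≤ 561|x − 6| < ε provided |x − 6| < ε/561.
Choosing δ = min(2, ε/561) ensures both conditions, hence |(4x^3 - 2x^2 - 3x - 6) − 768| < ε.

δ = min(2, ε/561)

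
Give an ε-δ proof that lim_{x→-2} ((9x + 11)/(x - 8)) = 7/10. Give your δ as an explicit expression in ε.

δ = min(5, (50/83)ε)

Fix ε > 0. We want δ > 0 with 0 < |x + 2| < δ ⇒ |(9x + 11)/(x - 8) − (7/10)| < ε.
Combining over a common denominator, (9x + 11)/(x - 8) − (7/10) = [(9x + 11)·(-10) − (-7)·(x - 8)] / [(-10)·(x - 8)] = -83(x + 2) / ((-10)(x - 8)).
So |(9x + 11)/(x - 8) − (7/10)| = 83|x + 2| / (10·|x − 8|).
Restrict δ ≤ 5. Then |x + 2| < 5 gives |x − 8| = |(x + 2) + (-10)| ≥ 10 − 5 = 5.
Hence |(9x + 11)/(x - 8) − (7/10)| < 83|x + 2|/(10·5) = (83/50)|x + 2|, which is < ε once |x + 2| < (50/83)ε.
Take δ = min(5, (50/83)ε). Then 0 < |x + 2| < δ forces both bounds, so |(9x + 11)/(x - 8) − (7/10)| < ε.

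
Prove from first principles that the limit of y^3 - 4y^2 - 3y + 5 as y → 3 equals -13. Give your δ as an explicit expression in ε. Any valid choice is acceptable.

δ = min(1, ε/26)

Let ε > 0. We want δ > 0 such that 0 < |y − 3| < δ implies |(y^3 - 4y^2 - 3y + 5) + 13| < ε.
(y^3 - 4y^2 - 3y + 5) + 13 = y^3 - 4y^2 - 3y + 18 = (y − 3)(y^2 - y - 6).
So |(y^3 - 4y^2 - 3y + 5) + 13| = |y − 3|·|y^2 - y - 6|.
Assume first that |y − 3| < 1, so |y| < 4. Then |y^2 - y - 6| ≤ 4^2 + 4 + 6 = 26.
Hence |(y^3 - 4y^2 - 3y + 5) + 13| ≤ 26|y − 3| < ε provided |y − 3| < ε/26.
Choosing δ = min(1, ε/26) ensures both conditions, hence |(y^3 - 4y^2 - 3y + 5) + 13| < ε.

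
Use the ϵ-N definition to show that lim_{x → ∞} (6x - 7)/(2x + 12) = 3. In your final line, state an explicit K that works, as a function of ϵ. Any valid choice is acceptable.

K = (43/2)/ϵ

Let ϵ > 0 be given. We seek K > 0 such that x > K implies |(6x - 7)/(2x + 12) − 3| < ϵ.
(6x - 7)/(2x + 12) − 3 = (2(6x - 7) − 6(2x + 12)) / (2(2x + 12)) = -86/(2(2x + 12)).
For x > 0 we have 2x + 12 > 2x, so |(6x - 7)/(2x + 12) − 3| = 86/(2(2x + 12)) < 86/(2·2x) = (43/2)/x.
Thus |(6x - 7)/(2x + 12) − 3| < ϵ whenever x > (43/2)/ϵ.
Take K = (43/2)/ϵ. If x > K then |(6x - 7)/(2x + 12) − 3| < (43/2)/x < ϵ.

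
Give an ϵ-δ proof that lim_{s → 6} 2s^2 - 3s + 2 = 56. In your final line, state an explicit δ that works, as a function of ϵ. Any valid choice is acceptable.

Let ϵ > 0. We want δ > 0 such that 0 < |s − 6| < δ implies |(2s^2 - 3s + 2) − 56| < ϵ.
(2s^2 - 3s + 2) − 56 = 2s^2 - 3s - 54 = (s − 6)(2s + 9).
So |(2s^2 - 3s + 2) − 56| = |s − 6|·|2s + 9|.
Require δ ≤ 1. Then |s − 6| < 1 gives |s| < 7, and by the triangle inequality |2s + 9| ≤ 2·7 + 9 = 23.
Hence |(2s^2 - 3s + 2) − 56| ≤ 23|s − 6| < ϵ provided |s − 6| < ϵ/23.
Take δ = min(1, ϵ/23). Then 0 < |s − 6| < δ gives both |s − 6| < 1 and |s − 6| < ϵ/23, so |(2s^2 - 3s + 2) − 56| < ϵ.

δ = min(1, ϵ/23)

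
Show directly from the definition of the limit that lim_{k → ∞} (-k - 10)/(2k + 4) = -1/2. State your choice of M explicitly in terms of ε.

Let ε > 0 be given. For k ≥ 1, |(-k - 10)/(2k + 4) + 1/2| = |-16|/(2(2k + 4)) = 16/(2(2k + 4)).
Since 2k + 4 ≥ 2k for k ≥ 1, this is ≤ 16/(2·2k) = 4/k.
So |(-k - 10)/(2k + 4) + 1/2| < ε whenever k > 4/ε.
Take M = 4/ε. If k > M then |(-k - 10)/(2k + 4) + 1/2| ≤ 4/k < ε.

M = 4/ε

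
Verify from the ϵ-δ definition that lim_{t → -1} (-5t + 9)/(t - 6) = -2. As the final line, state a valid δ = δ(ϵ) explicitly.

δ = min(7/2, (7/6)ϵ)

Let ϵ > 0. We want δ > 0 with 0 < |t + 1| < δ ⇒ |(-5t + 9)/(t - 6) + 2| < ϵ.
Combining over a common denominator, (-5t + 9)/(t - 6) + 2 = [(-5t + 9)·(-7) − 14·(t - 6)] / [(-7)·(t - 6)] = 21(t + 1) / ((-7)(t - 6)).
So |(-5t + 9)/(t - 6) + 2| = 21|t + 1| / (7·|t − 6|).
Require δ ≤ 7/2, so |t − 6| ≥ |-7| − |t + 1| > 7 − 7/2 = 7/2.
Hence |(-5t + 9)/(t - 6) + 2| < 21|t + 1|/(7·(7/2)) = (6/7)|t + 1|, which is < ϵ once |t + 1| < (7/6)ϵ.
Take δ = min(7/2, (7/6)ϵ). Then 0 < |t + 1| < δ forces both bounds, so |(-5t + 9)/(t - 6) + 2| < ϵ.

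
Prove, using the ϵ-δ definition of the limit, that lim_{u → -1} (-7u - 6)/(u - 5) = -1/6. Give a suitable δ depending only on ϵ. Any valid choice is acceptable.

δ = min(3, (18/41)ϵ)

Let ϵ > 0 be given. We want δ > 0 with 0 < |u + 1| < δ ⇒ |(-7u - 6)/(u - 5) + 1/6| < ϵ.
Combining over a common denominator, (-7u - 6)/(u - 5) + 1/6 = [(-7u - 6)·(-6) − 1·(u - 5)] / [(-6)·(u - 5)] = 41(u + 1) / ((-6)(u - 5)).
So |(-7u - 6)/(u - 5) + 1/6| = 41|u + 1| / (6·|u − 5|).
Require δ ≤ 3, so |u − 5| ≥ |-6| − |u + 1| > 6 − 3 = 3.
Hence |(-7u - 6)/(u - 5) + 1/6| < 41|u + 1|/(6·3) = (41/18)|u + 1|, which is < ϵ once |u + 1| < (18/41)ϵ.
Take δ = min(3, (18/41)ϵ). Then 0 < |u + 1| < δ forces both bounds, so |(-7u - 6)/(u - 5) + 1/6| < ϵ.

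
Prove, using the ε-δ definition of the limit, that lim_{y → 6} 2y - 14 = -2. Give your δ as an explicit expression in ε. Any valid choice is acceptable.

Let ε > 0 be given. We need δ > 0 so that 0 < |y − 6| < δ implies |(2y - 14) + 2| < ε.
|(2y - 14) + 2| = |2y - 12| = 2|y − 6|.
So 2|y − 6| < ε exactly when |y − 6| < ε/2.
Take δ = ε/2. If 0 < |y − 6| < δ then |(2y - 14) + 2| = 2|y − 6| < 2·(ε/2) = ε.

δ = ε/2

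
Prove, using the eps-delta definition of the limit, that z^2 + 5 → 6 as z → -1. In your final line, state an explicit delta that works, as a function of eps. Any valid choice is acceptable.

Fix eps > 0. We want delta > 0 such that 0 < |z + 1| < delta implies |(z^2 + 5) − 6| < eps.
(z^2 + 5) − 6 = z^2 - 1 = (z + 1)(z - 1).
So |(z^2 + 5) − 6| = |z + 1|·|z - 1|.
Require delta ≤ 1. Then |z + 1| < 1 gives |z| < 2, and by the triangle inequality |z - 1| ≤ 2 + 1 = 3.
Hence |(z^2 + 5) − 6| ≤ 3|z + 1| < eps provided |z + 1| < eps/3.
Choosing delta = min(1, eps/3) ensures both conditions, hence |(z^2 + 5) − 6| < eps.

delta = min(1, eps/3)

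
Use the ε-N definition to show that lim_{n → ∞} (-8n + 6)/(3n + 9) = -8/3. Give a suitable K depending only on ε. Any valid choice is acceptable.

Fix ε > 0. For n ≥ 1, |(-8n + 6)/(3n + 9) + 8/3| = |90|/(3(3n + 9)) = 90/(3(3n + 9)).
Since 3n + 9 ≥ 3n for n ≥ 1, this is ≤ 90/(3·3n) = 10/n.
So |(-8n + 6)/(3n + 9) + 8/3| < ε whenever n > 10/ε.
Take K = 10/ε. If n > K then |(-8n + 6)/(3n + 9) + 8/3| ≤ 10/n < ε.

K = 10/ε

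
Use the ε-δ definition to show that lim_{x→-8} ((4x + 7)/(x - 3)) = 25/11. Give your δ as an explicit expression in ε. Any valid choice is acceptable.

Suppose ε > 0. We want δ > 0 with 0 < |x + 8| < δ ⇒ |(4x + 7)/(x - 3) − (25/11)| < ε.
Combining over a common denominator, (4x + 7)/(x - 3) − (25/11) = [(4x + 7)·(-11) − (-25)·(x - 3)] / [(-11)·(x - 3)] = -19(x + 8) / ((-11)(x - 3)).
So |(4x + 7)/(x - 3) − (25/11)| = 19|x + 8| / (11·|x − 3|).
Restrict δ ≤ 11/2. Then |x + 8| < 11/2 gives |x − 3| = |(x + 8) + (-11)| ≥ 11 − 11/2 = 11/2.
Hence |(4x + 7)/(x - 3) − (25/11)| < 19|x + 8|/(11·(11/2)) = (38/121)|x + 8|, which is < ε once |x + 8| < (121/38)ε.
Take δ = min(11/2, (121/38)ε). Then 0 < |x + 8| < δ forces both bounds, so |(4x + 7)/(x - 3) − (25/11)| < ε.

δ = min(11/2, (121/38)ε)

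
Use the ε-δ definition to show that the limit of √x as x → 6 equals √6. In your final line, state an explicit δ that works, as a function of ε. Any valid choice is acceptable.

Fix ε > 0. We want δ > 0 such that 0 < |x − 6| < δ implies |√x − √6| < ε.
Rationalise: √x − √6 = (x − 6)/(√x + √6), so |√x − √6| = |x − 6|/(√x + √6).
Restrict δ ≤ 6 so that |x − 6| < 6 forces x > 0, and then √x + √6 > √6.
Hence |√x − √6| < |x − 6|/√6, which is < ε once |x − 6| < √6·ε.
Take δ = min(6, √6·ε). If 0 < |x − 6| < δ then x > 0 and |√x − √6| < |x − 6|/√6 < ε.

δ = min(6, √6·ε)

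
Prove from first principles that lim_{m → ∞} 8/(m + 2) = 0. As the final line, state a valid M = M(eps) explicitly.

Let eps > 0. For m ≥ 1, |8/(m + 2) − 0| = 8/(m + 2) ≤ 8/m.
We need 8/m < eps, i.e. m > 8/eps.
Take M = 8/eps. If m > M then |8/(m + 2)| ≤ 8/m < eps.

M = 8/eps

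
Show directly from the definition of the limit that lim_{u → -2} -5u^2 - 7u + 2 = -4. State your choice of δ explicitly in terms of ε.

δ = min(2, ε/23)

Let ε > 0. We want δ > 0 such that 0 < |u + 2| < δ implies |(-5u^2 - 7u + 2) + 4| < ε.
(-5u^2 - 7u + 2) + 4 = -5u^2 - 7u + 6 = (u + 2)(-5u + 3).
So |(-5u^2 - 7u + 2) + 4| = |u + 2|·|-5u + 3|.
Assume first that |u + 2| < 2, so |u| < 4. Then |-5u + 3| ≤ 5·4 + 3 = 23.
Hence |(-5u^2 - 7u + 2) + 4| ≤ 23|u + 2| < ε provided |u + 2| < ε/23.
Take δ = min(2, ε/23). Then 0 < |u + 2| < δ gives both |u + 2| < 2 and |u + 2| < ε/23, so |(-5u^2 - 7u + 2) + 4| < ε.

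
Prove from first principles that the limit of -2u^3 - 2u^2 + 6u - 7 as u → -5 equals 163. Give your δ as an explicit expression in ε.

δ = min(2, ε/188)

Let ε > 0. We want δ > 0 such that 0 < |u + 5| < δ implies |(-2u^3 - 2u^2 + 6u - 7) − 163| < ε.
(-2u^3 - 2u^2 + 6u - 7) − 163 = -2u^3 - 2u^2 + 6u - 170 = (u + 5)(-2u^2 + 8u - 34).
So |(-2u^3 - 2u^2 + 6u - 7) − 163| = |u + 5|·|-2u^2 + 8u - 34|.
Require δ ≤ 2. Then |u + 5| < 2 gives |u| < 7, and by the triangle inequality |-2u^2 + 8u - 34| ≤ 2·7^2 + 8·7 + 34 = 188.
Hence |(-2u^3 - 2u^2 + 6u - 7) − 163| ≤ 188|u + 5| < ε provided |u + 5| < ε/188.
Choosing δ = min(2, ε/188) ensures both conditions, hence |(-2u^3 - 2u^2 + 6u - 7) − 163| < ε.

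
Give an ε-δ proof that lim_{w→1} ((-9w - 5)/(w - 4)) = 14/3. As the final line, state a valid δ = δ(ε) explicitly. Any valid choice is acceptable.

δ = min(3/2, (9/82)ε)

Suppose ε > 0. We want δ > 0 with 0 < |w − 1| < δ ⇒ |(-9w - 5)/(w - 4) − (14/3)| < ε.
Combining over a common denominator, (-9w - 5)/(w - 4) − (14/3) = [(-9w - 5)·(-3) − (-14)·(w - 4)] / [(-3)·(w - 4)] = 41(w − 1) / ((-3)(w - 4)).
So |(-9w - 5)/(w - 4) − (14/3)| = 41|w − 1| / (3·|w − 4|).
Restrict δ ≤ 3/2. Then |w − 1| < 3/2 gives |w − 4| = |(w − 1) + (-3)| ≥ 3 − 3/2 = 3/2.
Hence |(-9w - 5)/(w - 4) − (14/3)| < 41|w − 1|/(3·(3/2)) = (82/9)|w − 1|, which is < ε once |w − 1| < (9/82)ε.
Take δ = min(3/2, (9/82)ε). Then 0 < |w − 1| < δ forces both bounds, so |(-9w - 5)/(w - 4) − (14/3)| < ε.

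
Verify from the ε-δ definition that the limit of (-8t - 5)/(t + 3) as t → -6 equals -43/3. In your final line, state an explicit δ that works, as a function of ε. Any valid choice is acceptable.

δ = min(3/2, (9/38)ε)

Fix ε > 0. We want δ > 0 with 0 < |t + 6| < δ ⇒ |(-8t - 5)/(t + 3) + 43/3| < ε.
Combining over a common denominator, (-8t - 5)/(t + 3) + 43/3 = [(-8t - 5)·(-3) − 43·(t + 3)] / [(-3)·(t + 3)] = -19(t + 6) / ((-3)(t + 3)).
So |(-8t - 5)/(t + 3) + 43/3| = 19|t + 6| / (3·|t + 3|).
Require δ ≤ 3/2, so |t + 3| ≥ |-3| − |t + 6| > 3 − 3/2 = 3/2.
Hence |(-8t - 5)/(t + 3) + 43/3| < 19|t + 6|/(3·(3/2)) = (38/9)|t + 6|, which is < ε once |t + 6| < (9/38)ε.
Take δ = min(3/2, (9/38)ε). Then 0 < |t + 6| < δ forces both bounds, so |(-8t - 5)/(t + 3) + 43/3| < ε.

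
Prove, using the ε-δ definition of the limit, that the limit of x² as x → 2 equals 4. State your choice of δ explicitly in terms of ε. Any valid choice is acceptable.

δ = min(2, ε/6)

Suppose ε > 0. We seek δ > 0 with 0 < |x − 2| < δ ⇒ |x² − 4| < ε.
Factor: x² − 4 = (x − 2)(x + 2), so |x² − 4| = |x − 2|·|x + 2|.
Impose δ ≤ 2 so that |x| < 4; then |x + 2| ≤ 6.
Hence |x² − 4| ≤ 6|x − 2|, which is < ε once |x − 2| < ε/6.
Take δ = min(2, ε/6). If 0 < |x − 2| < δ then both bounds hold and |x² − 4| ≤ 6|x − 2| < 6·(ε/6) = ε.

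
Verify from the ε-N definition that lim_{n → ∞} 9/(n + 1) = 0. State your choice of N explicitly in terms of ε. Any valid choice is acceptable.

Suppose ε > 0. For n ≥ 1, |9/(n + 1) − 0| = 9/(n + 1) ≤ 9/n.
We need 9/n < ε, i.e. n > 9/ε.
Take N = 9/ε. If n > N then |9/(n + 1)| ≤ 9/n < ε.

N = 9/ε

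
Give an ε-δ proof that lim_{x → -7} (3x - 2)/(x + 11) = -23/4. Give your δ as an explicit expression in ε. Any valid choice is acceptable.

Suppose ε > 0. We want δ > 0 with 0 < |x + 7| < δ ⇒ |(3x - 2)/(x + 11) + 23/4| < ε.
Combining over a common denominator, (3x - 2)/(x + 11) + 23/4 = [(3x - 2)·4 − (-23)·(x + 11)] / [4·(x + 11)] = 35(x + 7) / (4(x + 11)).
So |(3x - 2)/(x + 11) + 23/4| = 35|x + 7| / (4·|x + 11|).
Require δ ≤ 2, so |x + 11| ≥ |4| − |x + 7| > 4 − 2 = 2.
Hence |(3x - 2)/(x + 11) + 23/4| < 35|x + 7|/(4·2) = (35/8)|x + 7|, which is < ε once |x + 7| < (8/35)ε.
Take δ = min(2, (8/35)ε). Then 0 < |x + 7| < δ forces both bounds, so |(3x - 2)/(x + 11) + 23/4| < ε.

δ = min(2, (8/35)ε)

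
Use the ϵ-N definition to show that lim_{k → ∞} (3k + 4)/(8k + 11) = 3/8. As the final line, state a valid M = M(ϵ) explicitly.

M = (1/64)/ϵ

Fix ϵ > 0. For k ≥ 1, |(3k + 4)/(8k + 11) − (3/8)| = |-1|/(8(8k + 11)) = 1/(8(8k + 11)).
Since 8k + 11 ≥ 8k for k ≥ 1, this is ≤ 1/(8·8k) = (1/64)/k.
So |(3k + 4)/(8k + 11) − (3/8)| < ϵ whenever k > (1/64)/ϵ.
Take M = (1/64)/ϵ. If k > M then |(3k + 4)/(8k + 11) − (3/8)| ≤ (1/64)/k < ϵ.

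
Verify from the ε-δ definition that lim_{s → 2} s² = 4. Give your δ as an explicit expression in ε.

δ = min(1, ε/5)

Fix ε > 0. We seek δ > 0 with 0 < |s − 2| < δ ⇒ |s² − 4| < ε.
Factor: s² − 4 = (s − 2)(s + 2), so |s² − 4| = |s − 2|·|s + 2|.
Impose δ ≤ 1 so that |s| < 3; then |s + 2| ≤ 5.
Hence |s² − 4| ≤ 5|s − 2|, which is < ε once |s − 2| < ε/5.
Take δ = min(1, ε/5). If 0 < |s − 2| < δ then both bounds hold and |s² − 4| ≤ 5|s − 2| < 5·(ε/5) = ε.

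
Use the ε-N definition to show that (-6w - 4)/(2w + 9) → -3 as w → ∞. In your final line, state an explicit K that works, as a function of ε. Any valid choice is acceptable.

K = (23/2)/ε

Fix ε > 0. We seek K > 0 such that w > K implies |(-6w - 4)/(2w + 9) + 3| < ε.
(-6w - 4)/(2w + 9) + 3 = (2(-6w - 4) − (-6)(2w + 9)) / (2(2w + 9)) = 46/(2(2w + 9)).
For w > 0 we have 2w + 9 > 2w, so |(-6w - 4)/(2w + 9) + 3| = 46/(2(2w + 9)) < 46/(2·2w) = (23/2)/w.
Thus |(-6w - 4)/(2w + 9) + 3| < ε whenever w > (23/2)/ε.
Take K = (23/2)/ε. If w > K then |(-6w - 4)/(2w + 9) + 3| < (23/2)/w < ε.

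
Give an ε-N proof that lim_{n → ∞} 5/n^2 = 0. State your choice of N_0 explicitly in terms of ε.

Let ε > 0. For n ≥ 1, |5/n^2 − 0| = 5/n^2.
5/n^2 < ε ⇔ n^2 > 5/ε ⇔ n > (5/ε)^{1/2}.
Take N_0 = (5/ε)^{1/2}. Then n > N_0 implies 5/n^2 < ε.

N_0 = (5/ε)^{1/2}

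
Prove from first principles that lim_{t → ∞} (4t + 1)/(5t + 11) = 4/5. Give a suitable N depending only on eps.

N = (39/25)/eps

Let eps > 0 be given. We seek N > 0 such that t > N implies |(4t + 1)/(5t + 11) − (4/5)| < eps.
(4t + 1)/(5t + 11) − (4/5) = (5(4t + 1) − 4(5t + 11)) / (5(5t + 11)) = -39/(5(5t + 11)).
For t > 0 we have 5t + 11 > 5t, so |(4t + 1)/(5t + 11) − (4/5)| = 39/(5(5t + 11)) < 39/(5·5t) = (39/25)/t.
Thus |(4t + 1)/(5t + 11) − (4/5)| < eps whenever t > (39/25)/eps.
Take N = (39/25)/eps. If t > N then |(4t + 1)/(5t + 11) − (4/5)| < (39/25)/t < eps.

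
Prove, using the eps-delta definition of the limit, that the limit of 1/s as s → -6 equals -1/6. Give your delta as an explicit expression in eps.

Let eps > 0. We seek delta > 0 such that 0 < |s + 6| < delta implies |1/s + 1/6| < eps.
|1/s + 1/6| = |-6 − s|/(6·|s|) = |s + 6|/(6|s|).
Restrict delta ≤ 3. Then |s + 6| < 3 gives |s| > 3, so 6|s| > 18.
Then |1/s + 1/6| < |s + 6|/18, which is < eps when |s + 6| < 18eps.
Take delta = min(3, 18eps). Then 0 < |s + 6| < delta gives both |s + 6| < 3 and |s + 6| < 18eps, so |1/s + 1/6| < eps.

delta = min(3, 18eps)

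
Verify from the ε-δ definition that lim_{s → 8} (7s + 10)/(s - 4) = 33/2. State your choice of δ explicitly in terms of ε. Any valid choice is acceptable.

δ = min(2, (4/19)ε)

Suppose ε > 0. We want δ > 0 with 0 < |s − 8| < δ ⇒ |(7s + 10)/(s - 4) − (33/2)| < ε.
Combining over a common denominator, (7s + 10)/(s - 4) − (33/2) = [(7s + 10)·4 − 66·(s - 4)] / [4·(s - 4)] = -38(s − 8) / (4(s - 4)).
So |(7s + 10)/(s - 4) − (33/2)| = 38|s − 8| / (4·|s − 4|).
Require δ ≤ 2, so |s − 4| ≥ |4| − |s − 8| > 4 − 2 = 2.
Hence |(7s + 10)/(s - 4) − (33/2)| < 38|s − 8|/(4·2) = (19/4)|s − 8|, which is < ε once |s − 8| < (4/19)ε.
Take δ = min(2, (4/19)ε). Then 0 < |s − 8| < δ forces both bounds, so |(7s + 10)/(s - 4) − (33/2)| < ε.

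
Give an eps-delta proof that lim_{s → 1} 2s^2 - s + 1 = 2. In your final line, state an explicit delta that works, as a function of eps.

delta = min(1, eps/5)

Suppose eps > 0. We want delta > 0 such that 0 < |s − 1| < delta implies |(2s^2 - s + 1) − 2| < eps.
(2s^2 - s + 1) − 2 = 2s^2 - s - 1 = (s − 1)(2s + 1).
So |(2s^2 - s + 1) − 2| = |s − 1|·|2s + 1|.
Assume first that |s − 1| < 1, so |s| < 2. Then |2s + 1| ≤ 2·2 + 1 = 5.
Hence |(2s^2 - s + 1) − 2| ≤ 5|s − 1| < eps provided |s − 1| < eps/5.
Choosing delta = min(1, eps/5) ensures both conditions, hence |(2s^2 - s + 1) − 2| < eps.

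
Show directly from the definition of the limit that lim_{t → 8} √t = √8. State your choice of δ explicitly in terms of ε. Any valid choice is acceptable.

Suppose ε > 0. We want δ > 0 such that 0 < |t − 8| < δ implies |√t − √8| < ε.
Rationalise: √t − √8 = (t − 8)/(√t + √8), so |√t − √8| = |t − 8|/(√t + √8).
Restrict δ ≤ 8 so that |t − 8| < 8 forces t > 0, and then √t + √8 > √8.
Hence |√t − √8| < |t − 8|/√8, which is < ε once |t − 8| < √8·ε.
Take δ = min(8, √8·ε). If 0 < |t − 8| < δ then t > 0 and |√t − √8| < |t − 8|/√8 < ε.

δ = min(8, √8·ε)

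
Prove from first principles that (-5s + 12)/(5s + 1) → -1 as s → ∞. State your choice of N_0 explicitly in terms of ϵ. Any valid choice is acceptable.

Suppose ϵ > 0. We seek N_0 > 0 such that s > N_0 implies |(-5s + 12)/(5s + 1) + 1| < ϵ.
(-5s + 12)/(5s + 1) + 1 = (5(-5s + 12) − (-5)(5s + 1)) / (5(5s + 1)) = 65/(5(5s + 1)).
For s > 0 we have 5s + 1 > 5s, so |(-5s + 12)/(5s + 1) + 1| = 65/(5(5s + 1)) < 65/(5·5s) = (13/5)/s.
Thus |(-5s + 12)/(5s + 1) + 1| < ϵ whenever s > (13/5)/ϵ.
Take N_0 = (13/5)/ϵ. If s > N_0 then |(-5s + 12)/(5s + 1) + 1| < (13/5)/s < ϵ.

N_0 = (13/5)/ϵ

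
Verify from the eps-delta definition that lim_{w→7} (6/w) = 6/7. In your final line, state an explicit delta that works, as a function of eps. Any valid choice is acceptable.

delta = min(7/2, (49/12)eps)

Suppose eps > 0. We seek delta > 0 such that 0 < |w − 7| < delta implies |6/w − (6/7)| < eps.
|6/w − (6/7)| = 6·|7 − w|/(7·|w|) = 6|w − 7|/(7|w|).
Restrict delta ≤ 7/2. Then |w − 7| < 7/2 gives |w| > 7/2, so 7|w| > 49/2.
Then |6/w − (6/7)| < 6|w − 7|/(49/2), which is < eps when |w − 7| < (49/12)eps.
Take delta = min(7/2, (49/12)eps). Then 0 < |w − 7| < delta gives both |w − 7| < 7/2 and |w − 7| < (49/12)eps, so |6/w − (6/7)| < eps.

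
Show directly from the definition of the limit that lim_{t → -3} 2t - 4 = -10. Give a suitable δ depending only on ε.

Fix ε > 0. We need δ > 0 so that 0 < |t + 3| < δ implies |(2t - 4) + 10| < ε.
Since (2t - 4) + 10 = 2(t + 3), we have |(2t - 4) + 10| = 2|t + 3|.
Thus it suffices that |t + 3| < ε/2.
Take δ = ε/2. If 0 < |t + 3| < δ then |(2t - 4) + 10| = 2|t + 3| < 2·(ε/2) = ε.

δ = ε/2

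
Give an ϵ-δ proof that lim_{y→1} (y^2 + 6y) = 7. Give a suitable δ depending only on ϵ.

Let ϵ > 0. We want δ > 0 such that 0 < |y − 1| < δ implies |(y^2 + 6y) − 7| < ϵ.
(y^2 + 6y) − 7 = y^2 + 6y - 7 = (y − 1)(y + 7).
So |(y^2 + 6y) − 7| = |y − 1|·|y + 7|.
Assume first that |y − 1| < 1, so |y| < 2. Then |y + 7| ≤ 2 + 7 = 9.
Hence |(y^2 + 6y) − 7| ≤ 9|y − 1| < ϵ provided |y − 1| < ϵ/9.
Choosing δ = min(1, ϵ/9) ensures both conditions, hence |(y^2 + 6y) − 7| < ϵ.

δ = min(1, ϵ/9)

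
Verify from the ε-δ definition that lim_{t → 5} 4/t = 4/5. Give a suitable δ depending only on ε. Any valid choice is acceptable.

Fix ε > 0. We seek δ > 0 such that 0 < |t − 5| < δ implies |4/t − (4/5)| < ε.
|4/t − (4/5)| = 4·|5 − t|/(5·|t|) = 4|t − 5|/(5|t|).
Restrict δ ≤ 5/2. Then |t − 5| < 5/2 gives |t| > 5/2, so 5|t| > 25/2.
Then |4/t − (4/5)| < 4|t − 5|/(25/2), which is < ε when |t − 5| < (25/8)ε.
Take δ = min(5/2, (25/8)ε). Then 0 < |t − 5| < δ gives both |t − 5| < 5/2 and |t − 5| < (25/8)ε, so |4/t − (4/5)| < ε.

δ = min(5/2, (25/8)ε)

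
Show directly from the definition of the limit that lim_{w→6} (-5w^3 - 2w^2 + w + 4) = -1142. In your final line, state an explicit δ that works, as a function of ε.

Let ε > 0. We want δ > 0 such that 0 < |w − 6| < δ implies |(-5w^3 - 2w^2 + w + 4) + 1142| < ε.
(-5w^3 - 2w^2 + w + 4) + 1142 = -5w^3 - 2w^2 + w + 1146 = (w − 6)(-5w^2 - 32w - 191).
So |(-5w^3 - 2w^2 + w + 4) + 1142| = |w − 6|·|-5w^2 - 32w - 191|.
Assume first that |w − 6| < 1, so |w| < 7. Then |-5w^2 - 32w - 191| ≤ 5·7^2 + 32·7 + 191 = 660.
Hence |(-5w^3 - 2w^2 + w + 4) + 1142| ≤ 660|w − 6| < ε provided |w − 6| < ε/660.
Choosing δ = min(1, ε/660) ensures both conditions, hence |(-5w^3 - 2w^2 + w + 4) + 1142| < ε.

δ = min(1, ε/660)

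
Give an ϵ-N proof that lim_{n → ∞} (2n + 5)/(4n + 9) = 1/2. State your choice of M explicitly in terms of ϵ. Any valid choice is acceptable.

M = (1/8)/ϵ

Fix ϵ > 0. For n ≥ 1, |(2n + 5)/(4n + 9) − (1/2)| = |2|/(4(4n + 9)) = 2/(4(4n + 9)).
Since 4n + 9 ≥ 4n for n ≥ 1, this is ≤ 2/(4·4n) = (1/8)/n.
So |(2n + 5)/(4n + 9) − (1/2)| < ϵ whenever n > (1/8)/ϵ.
Take M = (1/8)/ϵ. If n > M then |(2n + 5)/(4n + 9) − (1/2)| ≤ (1/8)/n < ϵ.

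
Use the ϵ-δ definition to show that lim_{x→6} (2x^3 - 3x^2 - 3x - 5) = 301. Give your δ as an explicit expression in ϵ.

δ = min(2, ϵ/251)

Suppose ϵ > 0. We want δ > 0 such that 0 < |x − 6| < δ implies |(2x^3 - 3x^2 - 3x - 5) − 301| < ϵ.
(2x^3 - 3x^2 - 3x - 5) − 301 = 2x^3 - 3x^2 - 3x - 306 = (x − 6)(2x^2 + 9x + 51).
So |(2x^3 - 3x^2 - 3x - 5) − 301| = |x − 6|·|2x^2 + 9x + 51|.
Assume first that |x − 6| < 2, so |x| < 8. Then |2x^2 + 9x + 51| ≤ 2·8^2 + 9·8 + 51 = 251.
Hence |(2x^3 - 3x^2 - 3x - 5) − 301| ≤ 251|x − 6| < ϵ provided |x − 6| < ϵ/251.
Choosing δ = min(2, ϵ/251) ensures both conditions, hence |(2x^3 - 3x^2 - 3x - 5) − 301| < ϵ.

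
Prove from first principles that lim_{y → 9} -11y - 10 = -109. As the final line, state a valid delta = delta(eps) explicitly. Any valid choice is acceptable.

Let eps > 0 be given. We need delta > 0 so that 0 < |y − 9| < delta implies |(-11y - 10) + 109| < eps.
|(-11y - 10) + 109| = |-11y + 99| = 11|y − 9|.
So 11|y − 9| < eps exactly when |y − 9| < eps/11.
Take delta = eps/11. If 0 < |y − 9| < delta then |(-11y - 10) + 109| = 11|y − 9| < 11·(eps/11) = eps.

delta = eps/11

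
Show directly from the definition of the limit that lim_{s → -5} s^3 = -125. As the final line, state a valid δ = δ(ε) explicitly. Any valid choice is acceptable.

Suppose ε > 0. We seek δ > 0 with 0 < |s + 5| < δ ⇒ |s^3 + 125| < ε.
Factor: s^3 + 125 = (s + 5)(s^2 - 5s + 25), so |s^3 + 125| = |s + 5|·|s^2 - 5s + 25|.
Restrict δ ≤ 1. Then |s + 5| < 1 gives |s| < 6, so by the triangle inequality |s^2 - 5s + 25| ≤ 6^2 + 5·6 + 25 = 91.
Hence |s^3 + 125| ≤ 91|s + 5|, which is < ε once |s + 5| < ε/91.
Take δ = min(1, ε/91). If 0 < |s + 5| < δ then both bounds hold and |s^3 + 125| ≤ 91|s + 5| < 91·(ε/91) = ε.

δ = min(1, ε/91)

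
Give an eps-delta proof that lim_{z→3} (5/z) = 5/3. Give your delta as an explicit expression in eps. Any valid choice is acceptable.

delta = min(3/2, (9/10)eps)

Fix eps > 0. We seek delta > 0 such that 0 < |z − 3| < delta implies |5/z − (5/3)| < eps.
|5/z − (5/3)| = 5·|3 − z|/(3·|z|) = 5|z − 3|/(3|z|).
Restrict delta ≤ 3/2. Then |z − 3| < 3/2 gives |z| > 3/2, so 3|z| > 9/2.
Then |5/z − (5/3)| < 5|z − 3|/(9/2), which is < eps when |z − 3| < (9/10)eps.
Take delta = min(3/2, (9/10)eps). Then 0 < |z − 3| < delta gives both |z − 3| < 3/2 and |z − 3| < (9/10)eps, so |5/z − (5/3)| < eps.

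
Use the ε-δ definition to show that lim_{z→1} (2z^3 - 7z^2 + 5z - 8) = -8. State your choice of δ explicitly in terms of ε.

δ = min(1, ε/18)

Let ε > 0. We want δ > 0 such that 0 < |z − 1| < δ implies |(2z^3 - 7z^2 + 5z - 8) + 8| < ε.
(2z^3 - 7z^2 + 5z - 8) + 8 = 2z^3 - 7z^2 + 5z = (z − 1)(2z^2 - 5z).
So |(2z^3 - 7z^2 + 5z - 8) + 8| = |z − 1|·|2z^2 - 5z|.
Assume first that |z − 1| < 1, so |z| < 2. Then |2z^2 - 5z| ≤ 2·2^2 + 5·2 = 18.
Hence |(2z^3 - 7z^2 + 5z - 8) + 8| ≤ 18|z − 1| < ε provided |z − 1| < ε/18.
Choosing δ = min(1, ε/18) ensures both conditions, hence |(2z^3 - 7z^2 + 5z - 8) + 8| < ε.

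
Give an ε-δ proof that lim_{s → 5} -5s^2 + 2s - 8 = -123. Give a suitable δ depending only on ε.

δ = min(1, ε/53)

Suppose ε > 0. We want δ > 0 such that 0 < |s − 5| < δ implies |(-5s^2 + 2s - 8) + 123| < ε.
(-5s^2 + 2s - 8) + 123 = -5s^2 + 2s + 115 = (s − 5)(-5s - 23).
So |(-5s^2 + 2s - 8) + 123| = |s − 5|·|-5s - 23|.
Require δ ≤ 1. Then |s − 5| < 1 gives |s| < 6, and by the triangle inequality |-5s - 23| ≤ 5·6 + 23 = 53.
Hence |(-5s^2 + 2s - 8) + 123| ≤ 53|s − 5| < ε provided |s − 5| < ε/53.
Take δ = min(1, ε/53). Then 0 < |s − 5| < δ gives both |s − 5| < 1 and |s − 5| < ε/53, so |(-5s^2 + 2s - 8) + 123| < ε.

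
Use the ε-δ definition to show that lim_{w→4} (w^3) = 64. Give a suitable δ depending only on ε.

Suppose ε > 0. We seek δ > 0 with 0 < |w − 4| < δ ⇒ |w^3 − 64| < ε.
Factor: w^3 − 64 = (w − 4)(w^2 + 4w + 16), so |w^3 − 64| = |w − 4|·|w^2 + 4w + 16|.
Impose δ ≤ 2 so that |w| < 6; then |w^2 + 4w + 16| ≤ 76.
Hence |w^3 − 64| ≤ 76|w − 4|, which is < ε once |w − 4| < ε/76.
Take δ = min(2, ε/76). If 0 < |w − 4| < δ then both bounds hold and |w^3 − 64| ≤ 76|w − 4| < 76·(ε/76) = ε.

δ = min(2, ε/76)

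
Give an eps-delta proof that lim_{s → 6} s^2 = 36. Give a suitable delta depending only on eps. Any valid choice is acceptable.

Let eps > 0 be given. We seek delta > 0 with 0 < |s − 6| < delta ⇒ |s^2 − 36| < eps.
Factor: s^2 − 36 = (s − 6)(s + 6), so |s^2 − 36| = |s − 6|·|s + 6|.
Impose delta ≤ 1 so that |s| < 7; then |s + 6| ≤ 13.
Hence |s^2 − 36| ≤ 13|s − 6|, which is < eps once |s − 6| < eps/13.
Take delta = min(1, eps/13). If 0 < |s − 6| < delta then both bounds hold and |s^2 − 36| ≤ 13|s − 6| < 13·(eps/13) = eps.

delta = min(1, eps/13)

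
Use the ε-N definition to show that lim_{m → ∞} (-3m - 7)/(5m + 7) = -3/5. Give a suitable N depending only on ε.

Fix ε > 0. For m ≥ 1, |(-3m - 7)/(5m + 7) + 3/5| = |-14|/(5(5m + 7)) = 14/(5(5m + 7)).
Since 5m + 7 ≥ 5m for m ≥ 1, this is ≤ 14/(5·5m) = (14/25)/m.
So |(-3m - 7)/(5m + 7) + 3/5| < ε whenever m > (14/25)/ε.
Take N = (14/25)/ε. If m > N then |(-3m - 7)/(5m + 7) + 3/5| ≤ (14/25)/m < ε.

N = (14/25)/ε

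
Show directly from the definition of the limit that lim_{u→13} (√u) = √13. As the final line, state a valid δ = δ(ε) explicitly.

δ = min(13, √13·ε)

Let ε > 0 be given. We want δ > 0 such that 0 < |u − 13| < δ implies |√u − √13| < ε.
Multiplying by the conjugate, |√u − √13| = |u − 13|/(√u + √13).
Restrict δ ≤ 13 so that |u − 13| < 13 forces u > 0, and then √u + √13 > √13.
Hence |√u − √13| < |u − 13|/√13, which is < ε once |u − 13| < √13·ε.
Take δ = min(13, √13·ε). If 0 < |u − 13| < δ then u > 0 and |√u − √13| < |u − 13|/√13 < ε.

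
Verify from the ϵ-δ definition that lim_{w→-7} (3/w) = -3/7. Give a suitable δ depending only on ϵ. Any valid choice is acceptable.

Let ϵ > 0 be given. We seek δ > 0 such that 0 < |w + 7| < δ implies |3/w + 3/7| < ϵ.
|3/w + 3/7| = 3·|-7 − w|/(7·|w|) = 3|w + 7|/(7|w|).
Require δ ≤ 7/2 so that |w| > 7 − 7/2 = 7/2, hence 7|w| > 49/2.
Then |3/w + 3/7| < 3|w + 7|/(49/2), which is < ϵ when |w + 7| < (49/6)ϵ.
Take δ = min(7/2, (49/6)ϵ). Then 0 < |w + 7| < δ gives both |w + 7| < 7/2 and |w + 7| < (49/6)ϵ, so |3/w + 3/7| < ϵ.

δ = min(7/2, (49/6)ϵ)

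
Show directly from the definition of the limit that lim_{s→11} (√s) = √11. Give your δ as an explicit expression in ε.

δ = min(11, √11·ε)

Let ε > 0 be given. We want δ > 0 such that 0 < |s − 11| < δ implies |√s − √11| < ε.
Rationalise: √s − √11 = (s − 11)/(√s + √11), so |√s − √11| = |s − 11|/(√s + √11).
Restrict δ ≤ 11 so that |s − 11| < 11 forces s > 0, and then √s + √11 > √11.
Hence |√s − √11| < |s − 11|/√11, which is < ε once |s − 11| < √11·ε.
Take δ = min(11, √11·ε). If 0 < |s − 11| < δ then s > 0 and |√s − √11| < |s − 11|/√11 < ε.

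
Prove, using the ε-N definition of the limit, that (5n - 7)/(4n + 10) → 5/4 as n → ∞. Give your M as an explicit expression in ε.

M = (39/8)/ε

Let ε > 0. For n ≥ 1, |(5n - 7)/(4n + 10) − (5/4)| = |-78|/(4(4n + 10)) = 78/(4(4n + 10)).
Since 4n + 10 ≥ 4n for n ≥ 1, this is ≤ 78/(4·4n) = (39/8)/n.
So |(5n - 7)/(4n + 10) − (5/4)| < ε whenever n > (39/8)/ε.
Take M = (39/8)/ε. If n > M then |(5n - 7)/(4n + 10) − (5/4)| ≤ (39/8)/n < ε.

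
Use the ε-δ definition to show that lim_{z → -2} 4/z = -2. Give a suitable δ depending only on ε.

δ = min(1, (1/2)ε)

Suppose ε > 0. We seek δ > 0 such that 0 < |z + 2| < δ implies |4/z + 2| < ε.
|4/z + 2| = 4·|-2 − z|/(2·|z|) = 4|z + 2|/(2|z|).
Require δ ≤ 1 so that |z| > 2 − 1 = 1, hence 2|z| > 2.
Then |4/z + 2| < 4|z + 2|/2, which is < ε when |z + 2| < (1/2)ε.
Take δ = min(1, (1/2)ε). Then 0 < |z + 2| < δ gives both |z + 2| < 1 and |z + 2| < (1/2)ε, so |4/z + 2| < ε.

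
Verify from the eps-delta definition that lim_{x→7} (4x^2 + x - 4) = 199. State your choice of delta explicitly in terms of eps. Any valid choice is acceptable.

delta = min(1, eps/61)

Let eps > 0 be given. We want delta > 0 such that 0 < |x − 7| < delta implies |(4x^2 + x - 4) − 199| < eps.
(4x^2 + x - 4) − 199 = 4x^2 + x - 203 = (x − 7)(4x + 29).
So |(4x^2 + x - 4) − 199| = |x − 7|·|4x + 29|.
Require delta ≤ 1. Then |x − 7| < 1 gives |x| < 8, and by the triangle inequality |4x + 29| ≤ 4·8 + 29 = 61.
Hence |(4x^2 + x - 4) − 199| ≤ 61|x − 7| < eps provided |x − 7| < eps/61.
Take delta = min(1, eps/61). Then 0 < |x − 7| < delta gives both |x − 7| < 1 and |x − 7| < eps/61, so |(4x^2 + x - 4) − 199| < eps.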